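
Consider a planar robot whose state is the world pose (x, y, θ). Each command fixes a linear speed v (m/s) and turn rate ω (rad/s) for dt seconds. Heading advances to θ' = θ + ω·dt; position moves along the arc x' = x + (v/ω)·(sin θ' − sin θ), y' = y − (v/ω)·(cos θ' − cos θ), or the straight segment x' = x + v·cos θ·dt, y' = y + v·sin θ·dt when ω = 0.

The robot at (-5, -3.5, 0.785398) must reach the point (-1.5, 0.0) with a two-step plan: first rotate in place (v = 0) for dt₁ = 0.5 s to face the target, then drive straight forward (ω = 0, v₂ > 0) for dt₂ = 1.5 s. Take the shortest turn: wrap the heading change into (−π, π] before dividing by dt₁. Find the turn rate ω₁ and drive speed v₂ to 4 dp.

heading to target = atan2(0−-3.5, -1.5−-5) = 0.7854
Δθ = wrap(0.7854 − 0.7854) = 0.0000; ω₁ = Δθ/dt₁ = 0.0000
distance = √((-1.5−-5)² + (0−-3.5)²) = 4.9497; v₂ = distance/dt₂ = 3.2998

ω₁ = 0.0000, v₂ = 3.2998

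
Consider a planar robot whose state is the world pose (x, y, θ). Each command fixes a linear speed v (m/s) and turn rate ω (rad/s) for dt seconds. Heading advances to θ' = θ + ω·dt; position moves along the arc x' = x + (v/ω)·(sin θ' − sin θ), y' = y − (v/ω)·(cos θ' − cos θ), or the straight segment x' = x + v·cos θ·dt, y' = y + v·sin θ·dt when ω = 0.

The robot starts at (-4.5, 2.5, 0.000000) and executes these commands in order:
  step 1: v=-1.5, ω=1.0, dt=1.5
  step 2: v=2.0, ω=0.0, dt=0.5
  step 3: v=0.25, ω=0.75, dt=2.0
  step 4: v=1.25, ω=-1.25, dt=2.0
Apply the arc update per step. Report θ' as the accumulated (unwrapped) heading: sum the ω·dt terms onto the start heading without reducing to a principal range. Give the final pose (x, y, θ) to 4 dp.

(-6.5493, 4.3248, 0.5000)

step 1: θ'=1.5000 (R=-1.5000) → pose (-5.9962, 1.1061, 1.5000)
step 2: θ'=1.5000 (straight) → pose (-5.9255, 2.1036, 1.5000)
step 3: θ'=3.0000 (R=0.3333) → pose (-6.2110, 2.4572, 3.0000)
step 4: θ'=0.5000 (R=-1.0000) → pose (-6.5493, 4.3248, 0.5000)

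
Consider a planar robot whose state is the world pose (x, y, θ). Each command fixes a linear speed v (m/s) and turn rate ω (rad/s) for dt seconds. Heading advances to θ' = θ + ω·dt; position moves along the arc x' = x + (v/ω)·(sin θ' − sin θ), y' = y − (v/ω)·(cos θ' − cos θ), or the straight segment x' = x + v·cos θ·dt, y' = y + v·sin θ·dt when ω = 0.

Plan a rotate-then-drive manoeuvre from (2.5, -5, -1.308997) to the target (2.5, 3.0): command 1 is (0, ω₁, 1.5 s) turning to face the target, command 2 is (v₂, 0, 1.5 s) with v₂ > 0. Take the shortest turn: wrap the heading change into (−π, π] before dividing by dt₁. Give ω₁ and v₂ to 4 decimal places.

ω₁ = 1.9199, v₂ = 5.3333

heading to target = atan2(3−-5, 2.5−2.5) = 1.5708
Δθ = wrap(1.5708 − -1.3090) = 2.8798; ω₁ = Δθ/dt₁ = 1.9199
distance = √((2.5−2.5)² + (3−-5)²) = 8.0000; v₂ = distance/dt₂ = 5.3333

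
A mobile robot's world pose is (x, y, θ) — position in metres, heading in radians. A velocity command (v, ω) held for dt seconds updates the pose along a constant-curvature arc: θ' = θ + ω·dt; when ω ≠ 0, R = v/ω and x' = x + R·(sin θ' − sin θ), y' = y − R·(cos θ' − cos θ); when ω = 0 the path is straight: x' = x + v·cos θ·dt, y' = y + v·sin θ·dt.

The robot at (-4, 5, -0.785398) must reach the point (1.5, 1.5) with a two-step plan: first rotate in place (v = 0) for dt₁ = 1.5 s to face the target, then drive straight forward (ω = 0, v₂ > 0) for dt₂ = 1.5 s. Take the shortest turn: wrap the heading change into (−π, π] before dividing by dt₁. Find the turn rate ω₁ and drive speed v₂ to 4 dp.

heading to target = atan2(1.5−5, 1.5−-4) = -0.5667
Δθ = wrap(-0.5667 − -0.7854) = 0.2187; ω₁ = Δθ/dt₁ = 0.1458
distance = √((1.5−-4)² + (1.5−5)²) = 6.5192; v₂ = distance/dt₂ = 4.3461

ω₁ = 0.1458, v₂ = 4.3461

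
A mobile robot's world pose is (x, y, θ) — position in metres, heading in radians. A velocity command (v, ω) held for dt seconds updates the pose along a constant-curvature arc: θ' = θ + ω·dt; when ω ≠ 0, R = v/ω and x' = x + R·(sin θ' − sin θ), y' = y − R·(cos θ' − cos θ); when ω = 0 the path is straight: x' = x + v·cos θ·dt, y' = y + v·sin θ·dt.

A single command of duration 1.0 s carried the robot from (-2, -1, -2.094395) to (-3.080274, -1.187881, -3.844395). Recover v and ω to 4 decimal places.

v = 1.2500, ω = -1.7500

Δθ = -3.844395 − -2.094395 = -1.750000
ω = Δθ/dt = -1.750000/1.0 = -1.7500
R = Δx/(sin θ' − sin θ) = -0.7143
v = R·ω = -0.7143·-1.7500 = 1.2500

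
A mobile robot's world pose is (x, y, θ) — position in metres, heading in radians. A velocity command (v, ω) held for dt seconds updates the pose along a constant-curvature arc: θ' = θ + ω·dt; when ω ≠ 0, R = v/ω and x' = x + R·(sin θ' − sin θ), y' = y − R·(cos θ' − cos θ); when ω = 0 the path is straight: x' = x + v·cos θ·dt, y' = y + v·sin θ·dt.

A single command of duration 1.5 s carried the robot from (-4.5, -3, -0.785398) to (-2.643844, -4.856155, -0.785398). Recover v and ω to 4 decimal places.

v = 1.7500, ω = 0.0000

Δθ = -0.785398 − -0.785398 = 0.000000
ω = Δθ/dt = 0.000000/1.5 = 0.0000
ω = 0 → v = (Δx·cos θ + Δy·sin θ)/dt = 1.7500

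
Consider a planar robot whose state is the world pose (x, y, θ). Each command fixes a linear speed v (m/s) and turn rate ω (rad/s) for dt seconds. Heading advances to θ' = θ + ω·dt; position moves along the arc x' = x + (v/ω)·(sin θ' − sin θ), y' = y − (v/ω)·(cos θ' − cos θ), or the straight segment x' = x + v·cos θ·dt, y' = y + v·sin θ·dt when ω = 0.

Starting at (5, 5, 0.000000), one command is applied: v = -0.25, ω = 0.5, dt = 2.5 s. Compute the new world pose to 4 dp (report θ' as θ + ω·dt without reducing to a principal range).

θ' = 0.0000 + 0.5·2.5 = 1.2500
R = v/ω = -0.25/0.5 = -0.5000
x' = 5 + -0.5000·(sin 1.2500 − sin 0.0000) = 4.5255
y' = 5 − -0.5000·(cos 1.2500 − cos 0.0000) = 4.6577

(4.5255, 4.6577, 1.2500)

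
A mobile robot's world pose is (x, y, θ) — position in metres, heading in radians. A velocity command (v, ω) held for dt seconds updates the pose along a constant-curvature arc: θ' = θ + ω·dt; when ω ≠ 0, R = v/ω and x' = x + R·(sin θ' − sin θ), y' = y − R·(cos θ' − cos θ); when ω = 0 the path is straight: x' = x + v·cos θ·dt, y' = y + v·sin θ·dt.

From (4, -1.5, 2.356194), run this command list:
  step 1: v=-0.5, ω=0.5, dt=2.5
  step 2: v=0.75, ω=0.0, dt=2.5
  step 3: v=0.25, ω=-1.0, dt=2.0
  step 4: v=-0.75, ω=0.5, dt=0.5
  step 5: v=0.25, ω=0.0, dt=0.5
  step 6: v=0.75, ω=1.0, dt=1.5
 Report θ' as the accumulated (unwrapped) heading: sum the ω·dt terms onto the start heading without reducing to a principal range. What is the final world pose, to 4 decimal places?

step 1: θ'=3.6062 (R=-1.0000) → pose (5.1552, -1.6869, 3.6062)
step 2: θ'=3.6062 (straight) → pose (3.4789, -2.5270, 3.6062)
step 3: θ'=1.6062 (R=-0.2500) → pose (3.1171, -2.3124, 1.6062)
step 4: θ'=1.8562 (R=-1.5000) → pose (3.1768, -2.6816, 1.8562)
step 5: θ'=1.8562 (straight) → pose (3.1416, -2.5616, 1.8562)
step 6: θ'=3.3562 (R=0.7500) → pose (2.2622, -2.0400, 3.3562)

(2.2622, -2.0400, 3.3562)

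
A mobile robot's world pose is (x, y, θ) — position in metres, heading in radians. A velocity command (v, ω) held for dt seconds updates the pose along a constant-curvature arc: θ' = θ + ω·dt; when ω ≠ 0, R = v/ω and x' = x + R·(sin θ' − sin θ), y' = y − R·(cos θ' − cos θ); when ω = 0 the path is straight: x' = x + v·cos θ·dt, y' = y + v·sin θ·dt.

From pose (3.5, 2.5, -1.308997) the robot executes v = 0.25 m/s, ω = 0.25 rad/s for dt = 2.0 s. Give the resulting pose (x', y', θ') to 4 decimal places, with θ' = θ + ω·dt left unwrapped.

θ' = -1.3090 + 0.25·2.0 = -0.8090
R = v/ω = 0.25/0.25 = 1.0000
x' = 3.5 + 1.0000·(sin -0.8090 − sin -1.3090) = 3.7423
y' = 2.5 − 1.0000·(cos -0.8090 − cos -1.3090) = 2.0686

(3.7423, 2.0686, -0.8090)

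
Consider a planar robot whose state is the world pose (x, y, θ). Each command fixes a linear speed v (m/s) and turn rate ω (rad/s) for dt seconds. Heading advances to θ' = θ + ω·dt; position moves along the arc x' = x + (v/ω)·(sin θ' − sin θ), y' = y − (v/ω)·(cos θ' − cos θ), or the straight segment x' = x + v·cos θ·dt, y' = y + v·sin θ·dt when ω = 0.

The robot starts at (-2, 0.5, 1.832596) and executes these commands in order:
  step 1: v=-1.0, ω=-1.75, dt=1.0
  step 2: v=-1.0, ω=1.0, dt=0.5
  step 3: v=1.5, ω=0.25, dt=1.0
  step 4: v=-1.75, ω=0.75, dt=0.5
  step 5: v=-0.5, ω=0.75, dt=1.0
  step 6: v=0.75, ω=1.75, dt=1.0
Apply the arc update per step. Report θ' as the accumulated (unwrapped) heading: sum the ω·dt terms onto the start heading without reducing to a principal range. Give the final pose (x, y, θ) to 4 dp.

step 1: θ'=0.0826 (R=0.5714) → pose (-2.5048, -0.2174, 0.0826)
step 2: θ'=0.5826 (R=-1.0000) → pose (-2.9725, -0.3789, 0.5826)
step 3: θ'=0.8326 (R=6.0000) → pose (-1.8356, 0.5935, 0.8326)
step 4: θ'=1.2076 (R=-2.3333) → pose (-2.2908, -0.1477, 1.2076)
step 5: θ'=1.9576 (R=-0.6667) → pose (-2.2850, -0.6361, 1.9576)
step 6: θ'=3.7076 (R=0.4286) → pose (-2.9118, -0.4360, 3.7076)

(-2.9118, -0.4360, 3.7076)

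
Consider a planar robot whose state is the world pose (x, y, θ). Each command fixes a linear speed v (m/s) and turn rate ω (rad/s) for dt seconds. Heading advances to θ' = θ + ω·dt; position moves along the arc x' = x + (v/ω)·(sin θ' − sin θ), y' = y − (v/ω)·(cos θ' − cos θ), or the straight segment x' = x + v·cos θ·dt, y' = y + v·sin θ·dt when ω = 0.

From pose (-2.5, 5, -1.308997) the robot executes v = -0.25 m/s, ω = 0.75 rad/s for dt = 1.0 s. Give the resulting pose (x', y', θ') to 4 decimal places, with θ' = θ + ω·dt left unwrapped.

(-2.6452, 5.1963, -0.5590)

θ' = -1.3090 + 0.75·1.0 = -0.5590
R = v/ω = -0.25/0.75 = -0.3333
x' = -2.5 + -0.3333·(sin -0.5590 − sin -1.3090) = -2.6452
y' = 5 − -0.3333·(cos -0.5590 − cos -1.3090) = 5.1963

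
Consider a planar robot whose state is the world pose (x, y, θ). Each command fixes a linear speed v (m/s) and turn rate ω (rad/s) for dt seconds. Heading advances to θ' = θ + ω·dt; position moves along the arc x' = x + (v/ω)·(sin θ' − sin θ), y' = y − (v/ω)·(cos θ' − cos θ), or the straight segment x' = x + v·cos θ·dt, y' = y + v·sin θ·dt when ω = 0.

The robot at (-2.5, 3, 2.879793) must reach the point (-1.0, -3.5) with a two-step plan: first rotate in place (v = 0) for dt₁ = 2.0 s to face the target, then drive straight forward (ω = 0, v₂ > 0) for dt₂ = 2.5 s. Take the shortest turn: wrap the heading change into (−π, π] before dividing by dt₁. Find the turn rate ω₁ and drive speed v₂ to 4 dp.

ω₁ = 1.0297, v₂ = 2.6683

heading to target = atan2(-3.5−3, -1−-2.5) = -1.3440
Δθ = wrap(-1.3440 − 2.8798) = 2.0594; ω₁ = Δθ/dt₁ = 1.0297
distance = √((-1−-2.5)² + (-3.5−3)²) = 6.6708; v₂ = distance/dt₂ = 2.6683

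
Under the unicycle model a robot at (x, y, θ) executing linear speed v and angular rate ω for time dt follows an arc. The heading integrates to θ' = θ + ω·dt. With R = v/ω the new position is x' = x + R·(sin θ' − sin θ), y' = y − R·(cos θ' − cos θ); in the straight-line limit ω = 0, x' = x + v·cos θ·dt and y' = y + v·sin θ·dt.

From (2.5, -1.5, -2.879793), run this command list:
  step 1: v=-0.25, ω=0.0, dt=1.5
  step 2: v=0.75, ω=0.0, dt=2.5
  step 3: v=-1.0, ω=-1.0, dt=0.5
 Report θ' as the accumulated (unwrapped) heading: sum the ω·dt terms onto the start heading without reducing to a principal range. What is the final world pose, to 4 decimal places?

(1.5459, -1.8824, -3.3798)

step 1: θ'=-2.8798 (straight) → pose (2.8622, -1.4029, -2.8798)
step 2: θ'=-2.8798 (straight) → pose (1.0511, -1.8882, -2.8798)
step 3: θ'=-3.3798 (R=1.0000) → pose (1.5459, -1.8824, -3.3798)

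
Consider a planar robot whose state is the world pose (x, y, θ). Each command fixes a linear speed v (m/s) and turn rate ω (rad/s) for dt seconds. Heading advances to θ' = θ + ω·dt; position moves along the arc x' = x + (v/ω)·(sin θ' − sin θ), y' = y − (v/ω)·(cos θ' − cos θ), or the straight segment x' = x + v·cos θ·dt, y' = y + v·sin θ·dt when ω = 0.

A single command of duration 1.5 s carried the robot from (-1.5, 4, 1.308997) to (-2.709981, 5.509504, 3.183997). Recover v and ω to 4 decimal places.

v = 1.5000, ω = 1.2500

Δθ = 3.183997 − 1.308997 = 1.875000
ω = Δθ/dt = 1.875000/1.5 = 1.2500
R = −Δy/(cos θ' − cos θ) = 1.2000
v = R·ω = 1.2000·1.2500 = 1.5000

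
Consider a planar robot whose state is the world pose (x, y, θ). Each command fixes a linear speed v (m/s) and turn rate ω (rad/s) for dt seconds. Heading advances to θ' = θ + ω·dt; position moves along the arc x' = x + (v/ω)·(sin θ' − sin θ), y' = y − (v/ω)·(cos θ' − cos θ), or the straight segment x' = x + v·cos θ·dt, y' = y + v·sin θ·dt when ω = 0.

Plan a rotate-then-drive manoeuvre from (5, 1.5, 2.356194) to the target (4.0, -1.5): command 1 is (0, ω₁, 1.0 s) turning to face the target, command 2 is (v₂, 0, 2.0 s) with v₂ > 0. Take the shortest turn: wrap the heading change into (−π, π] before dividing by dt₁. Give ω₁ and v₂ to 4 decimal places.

ω₁ = 2.0344, v₂ = 1.5811

heading to target = atan2(-1.5−1.5, 4−5) = -1.8925
Δθ = wrap(-1.8925 − 2.3562) = 2.0344; ω₁ = Δθ/dt₁ = 2.0344
distance = √((4−5)² + (-1.5−1.5)²) = 3.1623; v₂ = distance/dt₂ = 1.5811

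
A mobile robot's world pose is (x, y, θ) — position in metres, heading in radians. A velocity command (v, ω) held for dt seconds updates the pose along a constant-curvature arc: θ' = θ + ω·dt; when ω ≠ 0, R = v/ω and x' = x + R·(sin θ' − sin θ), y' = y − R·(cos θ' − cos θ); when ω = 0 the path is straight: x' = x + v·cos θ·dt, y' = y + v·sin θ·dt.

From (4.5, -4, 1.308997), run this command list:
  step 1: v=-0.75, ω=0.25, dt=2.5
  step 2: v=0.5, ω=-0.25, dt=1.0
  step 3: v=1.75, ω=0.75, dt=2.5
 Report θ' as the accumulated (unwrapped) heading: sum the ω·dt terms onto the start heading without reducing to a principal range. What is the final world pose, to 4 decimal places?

step 1: θ'=1.9340 (R=-3.0000) → pose (4.5935, -5.8423, 1.9340)
step 2: θ'=1.6840 (R=-2.0000) → pose (4.4758, -5.3576, 1.6840)
step 3: θ'=3.5590 (R=2.3333) → pose (1.2115, -3.4882, 3.5590)

(1.2115, -3.4882, 3.5590)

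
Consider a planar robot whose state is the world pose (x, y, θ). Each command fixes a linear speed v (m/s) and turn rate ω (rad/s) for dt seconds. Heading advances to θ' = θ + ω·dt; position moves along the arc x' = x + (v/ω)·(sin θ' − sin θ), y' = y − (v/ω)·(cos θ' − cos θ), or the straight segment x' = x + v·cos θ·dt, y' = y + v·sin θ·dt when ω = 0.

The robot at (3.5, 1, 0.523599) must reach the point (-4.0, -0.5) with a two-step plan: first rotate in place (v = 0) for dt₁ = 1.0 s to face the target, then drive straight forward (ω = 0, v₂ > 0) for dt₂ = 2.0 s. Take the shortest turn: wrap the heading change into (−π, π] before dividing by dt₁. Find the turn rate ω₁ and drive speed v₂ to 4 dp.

heading to target = atan2(-0.5−1, -4−3.5) = -2.9442
Δθ = wrap(-2.9442 − 0.5236) = 2.8154; ω₁ = Δθ/dt₁ = 2.8154
distance = √((-4−3.5)² + (-0.5−1)²) = 7.6485; v₂ = distance/dt₂ = 3.8243

ω₁ = 2.8154, v₂ = 3.8243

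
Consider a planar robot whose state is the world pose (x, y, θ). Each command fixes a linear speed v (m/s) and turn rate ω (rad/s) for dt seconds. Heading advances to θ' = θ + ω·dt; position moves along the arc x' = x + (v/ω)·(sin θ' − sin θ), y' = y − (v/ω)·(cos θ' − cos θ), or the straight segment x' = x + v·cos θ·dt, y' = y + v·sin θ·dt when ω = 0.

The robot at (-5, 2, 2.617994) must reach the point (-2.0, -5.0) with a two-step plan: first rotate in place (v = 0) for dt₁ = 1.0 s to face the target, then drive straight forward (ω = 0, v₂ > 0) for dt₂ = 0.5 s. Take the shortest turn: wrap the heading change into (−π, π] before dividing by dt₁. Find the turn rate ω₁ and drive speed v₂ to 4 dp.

ω₁ = 2.4993, v₂ = 15.2315

heading to target = atan2(-5−2, -2−-5) = -1.1659
Δθ = wrap(-1.1659 − 2.6180) = 2.4993; ω₁ = Δθ/dt₁ = 2.4993
distance = √((-2−-5)² + (-5−2)²) = 7.6158; v₂ = distance/dt₂ = 15.2315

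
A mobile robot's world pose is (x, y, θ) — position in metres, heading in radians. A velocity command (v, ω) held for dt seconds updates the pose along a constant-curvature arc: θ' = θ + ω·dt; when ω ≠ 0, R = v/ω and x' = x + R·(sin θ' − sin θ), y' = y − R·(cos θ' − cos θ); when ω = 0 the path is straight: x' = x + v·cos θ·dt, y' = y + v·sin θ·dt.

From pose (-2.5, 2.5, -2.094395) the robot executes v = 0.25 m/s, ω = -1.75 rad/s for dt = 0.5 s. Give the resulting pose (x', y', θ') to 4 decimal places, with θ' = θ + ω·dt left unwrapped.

θ' = -2.0944 + -1.75·0.5 = -2.9694
R = v/ω = 0.25/-1.75 = -0.1429
x' = -2.5 + -0.1429·(sin -2.9694 − sin -2.0944) = -2.5992
y' = 2.5 − -0.1429·(cos -2.9694 − cos -2.0944) = 2.4307

(-2.5992, 2.4307, -2.9694)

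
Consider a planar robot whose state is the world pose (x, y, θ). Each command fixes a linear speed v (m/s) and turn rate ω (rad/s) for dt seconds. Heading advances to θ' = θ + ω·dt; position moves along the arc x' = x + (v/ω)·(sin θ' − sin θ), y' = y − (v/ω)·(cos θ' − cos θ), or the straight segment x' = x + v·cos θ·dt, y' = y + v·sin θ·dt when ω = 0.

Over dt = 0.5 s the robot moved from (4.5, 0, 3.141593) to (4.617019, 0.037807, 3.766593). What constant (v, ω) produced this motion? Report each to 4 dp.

Δθ = 3.766593 − 3.141593 = 0.625000
ω = Δθ/dt = 0.625000/0.5 = 1.2500
R = Δx/(sin θ' − sin θ) = -0.2000
v = R·ω = -0.2000·1.2500 = -0.2500

v = -0.2500, ω = 1.2500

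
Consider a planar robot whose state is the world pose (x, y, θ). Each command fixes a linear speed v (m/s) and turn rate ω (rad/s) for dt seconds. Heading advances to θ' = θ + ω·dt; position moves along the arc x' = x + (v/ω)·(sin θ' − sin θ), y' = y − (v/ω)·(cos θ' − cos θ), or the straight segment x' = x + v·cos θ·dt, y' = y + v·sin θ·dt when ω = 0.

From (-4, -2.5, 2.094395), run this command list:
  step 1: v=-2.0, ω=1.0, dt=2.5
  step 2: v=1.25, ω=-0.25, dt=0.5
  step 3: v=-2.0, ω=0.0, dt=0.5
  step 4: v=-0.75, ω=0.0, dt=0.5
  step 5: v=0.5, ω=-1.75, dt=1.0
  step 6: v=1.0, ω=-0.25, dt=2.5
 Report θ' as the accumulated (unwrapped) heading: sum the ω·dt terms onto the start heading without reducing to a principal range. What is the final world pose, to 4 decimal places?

(-2.2826, 0.4416, 2.0944)

step 1: θ'=4.5944 (R=-2.0000) → pose (-0.2819, -1.7354, 4.5944)
step 2: θ'=4.4694 (R=-5.0000) → pose (-0.3940, -2.3499, 4.4694)
step 3: θ'=4.4694 (straight) → pose (-0.1534, -1.3793, 4.4694)
step 4: θ'=4.4694 (straight) → pose (-0.0631, -1.0153, 4.4694)
step 5: θ'=2.7194 (R=-0.2857) → pose (-0.4575, -1.2072, 2.7194)
step 6: θ'=2.0944 (R=-4.0000) → pose (-2.2826, 0.4416, 2.0944)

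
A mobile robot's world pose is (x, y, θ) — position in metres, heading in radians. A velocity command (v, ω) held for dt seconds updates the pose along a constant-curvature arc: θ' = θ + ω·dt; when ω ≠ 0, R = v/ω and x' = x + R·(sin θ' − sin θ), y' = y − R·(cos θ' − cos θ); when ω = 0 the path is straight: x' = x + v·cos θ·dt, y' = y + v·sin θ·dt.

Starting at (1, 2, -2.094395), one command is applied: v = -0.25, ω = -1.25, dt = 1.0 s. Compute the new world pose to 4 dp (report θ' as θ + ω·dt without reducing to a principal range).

θ' = -2.0944 + -1.25·1.0 = -3.3444
R = v/ω = -0.25/-1.25 = 0.2000
x' = 1 + 0.2000·(sin -3.3444 − sin -2.0944) = 1.2135
y' = 2 − 0.2000·(cos -3.3444 − cos -2.0944) = 2.0959

(1.2135, 2.0959, -3.3444)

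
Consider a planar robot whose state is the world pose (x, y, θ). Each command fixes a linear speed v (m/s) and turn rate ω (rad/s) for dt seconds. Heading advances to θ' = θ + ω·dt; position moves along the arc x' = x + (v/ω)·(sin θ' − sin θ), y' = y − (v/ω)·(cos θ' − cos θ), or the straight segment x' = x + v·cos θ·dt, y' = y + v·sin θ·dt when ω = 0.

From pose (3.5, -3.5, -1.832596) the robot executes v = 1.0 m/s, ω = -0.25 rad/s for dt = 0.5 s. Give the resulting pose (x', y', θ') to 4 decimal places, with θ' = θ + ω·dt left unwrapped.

(3.3408, -3.9736, -1.9576)

θ' = -1.8326 + -0.25·0.5 = -1.9576
R = v/ω = 1.0/-0.25 = -4.0000
x' = 3.5 + -4.0000·(sin -1.9576 − sin -1.8326) = 3.3408
y' = -3.5 − -4.0000·(cos -1.9576 − cos -1.8326) = -3.9736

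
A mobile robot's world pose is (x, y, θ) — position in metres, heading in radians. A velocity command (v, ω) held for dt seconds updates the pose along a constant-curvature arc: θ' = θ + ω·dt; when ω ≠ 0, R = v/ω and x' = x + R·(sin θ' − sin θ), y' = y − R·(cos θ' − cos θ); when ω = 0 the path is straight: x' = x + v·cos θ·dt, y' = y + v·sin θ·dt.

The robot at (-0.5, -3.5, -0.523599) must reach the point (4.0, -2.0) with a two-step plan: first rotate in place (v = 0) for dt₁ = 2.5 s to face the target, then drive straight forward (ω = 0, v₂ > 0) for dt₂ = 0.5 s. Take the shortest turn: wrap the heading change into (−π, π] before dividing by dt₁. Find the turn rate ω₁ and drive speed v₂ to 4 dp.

ω₁ = 0.3381, v₂ = 9.4868

heading to target = atan2(-2−-3.5, 4−-0.5) = 0.3218
Δθ = wrap(0.3218 − -0.5236) = 0.8453; ω₁ = Δθ/dt₁ = 0.3381
distance = √((4−-0.5)² + (-2−-3.5)²) = 4.7434; v₂ = distance/dt₂ = 9.4868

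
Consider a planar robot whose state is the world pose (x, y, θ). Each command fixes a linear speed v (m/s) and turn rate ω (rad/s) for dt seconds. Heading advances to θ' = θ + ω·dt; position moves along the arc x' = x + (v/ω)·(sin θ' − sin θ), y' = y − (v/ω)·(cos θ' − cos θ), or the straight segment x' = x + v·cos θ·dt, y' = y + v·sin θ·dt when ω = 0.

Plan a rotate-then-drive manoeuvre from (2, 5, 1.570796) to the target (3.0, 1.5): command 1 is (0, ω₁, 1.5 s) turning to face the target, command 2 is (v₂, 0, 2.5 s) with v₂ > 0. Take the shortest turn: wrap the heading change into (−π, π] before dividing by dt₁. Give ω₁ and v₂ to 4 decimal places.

heading to target = atan2(1.5−5, 3−2) = -1.2925
Δθ = wrap(-1.2925 − 1.5708) = -2.8633; ω₁ = Δθ/dt₁ = -1.9089
distance = √((3−2)² + (1.5−5)²) = 3.6401; v₂ = distance/dt₂ = 1.4560

ω₁ = -1.9089, v₂ = 1.4560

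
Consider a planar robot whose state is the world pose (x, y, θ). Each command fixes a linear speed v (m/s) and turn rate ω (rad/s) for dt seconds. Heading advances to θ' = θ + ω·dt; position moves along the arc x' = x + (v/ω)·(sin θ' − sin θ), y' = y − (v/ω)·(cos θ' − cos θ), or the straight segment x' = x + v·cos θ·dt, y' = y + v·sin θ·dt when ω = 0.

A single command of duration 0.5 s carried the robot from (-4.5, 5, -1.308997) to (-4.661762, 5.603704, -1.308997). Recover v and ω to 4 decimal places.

v = -1.2500, ω = 0.0000

Δθ = -1.308997 − -1.308997 = 0.000000
ω = Δθ/dt = 0.000000/0.5 = 0.0000
ω = 0 → v = (Δx·cos θ + Δy·sin θ)/dt = -1.2500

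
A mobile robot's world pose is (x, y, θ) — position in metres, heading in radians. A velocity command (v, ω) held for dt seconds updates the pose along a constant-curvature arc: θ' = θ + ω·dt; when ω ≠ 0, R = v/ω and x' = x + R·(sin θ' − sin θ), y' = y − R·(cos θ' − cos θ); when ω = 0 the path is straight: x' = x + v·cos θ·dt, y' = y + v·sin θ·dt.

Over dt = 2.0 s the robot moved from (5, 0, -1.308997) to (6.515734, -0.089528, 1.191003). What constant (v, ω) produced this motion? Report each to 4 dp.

Δθ = 1.191003 − -1.308997 = 2.500000
ω = Δθ/dt = 2.500000/2.0 = 1.2500
R = Δx/(sin θ' − sin θ) = 0.8000
v = R·ω = 0.8000·1.2500 = 1.0000

v = 1.0000, ω = 1.2500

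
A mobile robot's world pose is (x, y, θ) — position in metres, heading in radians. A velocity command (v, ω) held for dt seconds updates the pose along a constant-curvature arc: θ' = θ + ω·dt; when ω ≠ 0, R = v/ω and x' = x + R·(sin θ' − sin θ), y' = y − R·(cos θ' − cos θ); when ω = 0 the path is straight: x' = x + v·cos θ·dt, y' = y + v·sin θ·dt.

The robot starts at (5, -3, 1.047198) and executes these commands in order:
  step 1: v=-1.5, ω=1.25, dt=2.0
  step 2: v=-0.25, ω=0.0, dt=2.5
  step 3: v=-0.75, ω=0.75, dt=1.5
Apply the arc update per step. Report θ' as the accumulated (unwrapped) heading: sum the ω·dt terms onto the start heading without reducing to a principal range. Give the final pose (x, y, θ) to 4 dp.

step 1: θ'=3.5472 (R=-1.2000) → pose (6.5127, -4.7026, 3.5472)
step 2: θ'=3.5472 (straight) → pose (7.0870, -4.4560, 3.5472)
step 3: θ'=4.6722 (R=-1.0000) → pose (7.6916, -3.5773, 4.6722)

(7.6916, -3.5773, 4.6722)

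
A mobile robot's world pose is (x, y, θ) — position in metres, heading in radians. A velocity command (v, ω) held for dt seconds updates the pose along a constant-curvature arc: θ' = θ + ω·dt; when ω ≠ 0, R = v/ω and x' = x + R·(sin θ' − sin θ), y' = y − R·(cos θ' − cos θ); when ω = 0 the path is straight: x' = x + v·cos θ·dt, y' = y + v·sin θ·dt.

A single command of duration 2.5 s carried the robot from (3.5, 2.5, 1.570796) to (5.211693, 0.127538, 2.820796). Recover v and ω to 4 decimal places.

Δθ = 2.820796 − 1.570796 = 1.250000
ω = Δθ/dt = 1.250000/2.5 = 0.5000
R = −Δy/(cos θ' − cos θ) = -2.5000
v = R·ω = -2.5000·0.5000 = -1.2500

v = -1.2500, ω = 0.5000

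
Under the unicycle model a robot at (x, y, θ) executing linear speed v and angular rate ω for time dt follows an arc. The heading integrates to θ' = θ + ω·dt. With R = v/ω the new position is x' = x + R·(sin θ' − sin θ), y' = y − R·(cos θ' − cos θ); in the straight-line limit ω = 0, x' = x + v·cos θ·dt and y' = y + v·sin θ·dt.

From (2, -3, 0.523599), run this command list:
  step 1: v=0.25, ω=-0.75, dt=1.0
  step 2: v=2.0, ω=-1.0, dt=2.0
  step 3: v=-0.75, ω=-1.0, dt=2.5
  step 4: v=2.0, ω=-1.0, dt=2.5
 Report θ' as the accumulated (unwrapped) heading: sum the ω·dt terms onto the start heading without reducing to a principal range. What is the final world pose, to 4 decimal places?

step 1: θ'=-0.2264 (R=-0.3333) → pose (2.2415, -2.9638, -0.2264)
step 2: θ'=-2.2264 (R=-2.0000) → pose (3.3779, -6.1321, -2.2264)
step 3: θ'=-4.7264 (R=0.7500) → pose (4.7223, -6.5998, -4.7264)
step 4: θ'=-7.2264 (R=-2.0000) → pose (8.3410, -5.4535, -7.2264)

(8.3410, -5.4535, -7.2264)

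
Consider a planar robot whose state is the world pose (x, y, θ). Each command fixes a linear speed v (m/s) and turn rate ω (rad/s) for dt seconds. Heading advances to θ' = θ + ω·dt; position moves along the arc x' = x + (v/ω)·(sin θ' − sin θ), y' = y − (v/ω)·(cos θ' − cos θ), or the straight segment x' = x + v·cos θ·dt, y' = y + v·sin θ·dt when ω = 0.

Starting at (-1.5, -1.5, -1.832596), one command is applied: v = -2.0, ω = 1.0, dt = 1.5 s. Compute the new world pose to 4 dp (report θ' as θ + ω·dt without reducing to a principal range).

(-2.7789, 0.9080, -0.3326)

θ' = -1.8326 + 1.0·1.5 = -0.3326
R = v/ω = -2.0/1.0 = -2.0000
x' = -1.5 + -2.0000·(sin -0.3326 − sin -1.8326) = -2.7789
y' = -1.5 − -2.0000·(cos -0.3326 − cos -1.8326) = 0.9080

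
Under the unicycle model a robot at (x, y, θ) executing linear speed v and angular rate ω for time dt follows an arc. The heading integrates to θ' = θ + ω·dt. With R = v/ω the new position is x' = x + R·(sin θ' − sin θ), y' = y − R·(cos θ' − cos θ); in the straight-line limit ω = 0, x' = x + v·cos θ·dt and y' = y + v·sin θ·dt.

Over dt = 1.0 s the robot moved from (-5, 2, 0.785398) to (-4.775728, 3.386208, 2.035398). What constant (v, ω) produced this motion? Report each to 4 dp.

v = 1.5000, ω = 1.2500

Δθ = 2.035398 − 0.785398 = 1.250000
ω = Δθ/dt = 1.250000/1.0 = 1.2500
R = −Δy/(cos θ' − cos θ) = 1.2000
v = R·ω = 1.2000·1.2500 = 1.5000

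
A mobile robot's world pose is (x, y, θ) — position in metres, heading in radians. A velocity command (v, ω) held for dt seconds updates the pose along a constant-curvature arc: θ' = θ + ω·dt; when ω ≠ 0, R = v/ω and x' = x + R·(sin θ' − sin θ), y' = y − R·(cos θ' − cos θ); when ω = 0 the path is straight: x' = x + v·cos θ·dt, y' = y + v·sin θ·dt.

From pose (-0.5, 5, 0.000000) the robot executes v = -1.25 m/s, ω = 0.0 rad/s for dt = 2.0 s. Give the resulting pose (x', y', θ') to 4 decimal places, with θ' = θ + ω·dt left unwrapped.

θ' = 0.0000 + 0.0·2.0 = 0.0000
ω = 0 → straight: x' = -0.5 + -1.25·cos(0.0000)·2.0 = -3.0000
y' = 5 + -1.25·sin(0.0000)·2.0 = 5.0000

(-3.0000, 5.0000, 0.0000)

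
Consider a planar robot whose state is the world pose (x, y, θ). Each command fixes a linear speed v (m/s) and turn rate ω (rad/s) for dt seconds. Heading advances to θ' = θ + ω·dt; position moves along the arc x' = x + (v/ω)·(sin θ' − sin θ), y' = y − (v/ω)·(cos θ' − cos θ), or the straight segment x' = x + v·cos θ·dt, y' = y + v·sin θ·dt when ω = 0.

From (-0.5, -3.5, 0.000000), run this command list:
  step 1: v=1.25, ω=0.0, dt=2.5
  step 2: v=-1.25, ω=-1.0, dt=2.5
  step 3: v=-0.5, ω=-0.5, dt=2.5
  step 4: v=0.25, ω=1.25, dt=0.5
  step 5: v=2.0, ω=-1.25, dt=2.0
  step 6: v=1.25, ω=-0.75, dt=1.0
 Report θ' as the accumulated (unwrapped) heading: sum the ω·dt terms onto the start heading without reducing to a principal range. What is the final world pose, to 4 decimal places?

(3.0964, 2.0134, -6.3750)

step 1: θ'=0.0000 (straight) → pose (2.6250, -3.5000, 0.0000)
step 2: θ'=-2.5000 (R=1.2500) → pose (1.8769, -1.2486, -2.5000)
step 3: θ'=-3.7500 (R=1.0000) → pose (3.0469, -1.2292, -3.7500)
step 4: θ'=-3.1250 (R=0.2000) → pose (2.9293, -1.1933, -3.1250)
step 5: θ'=-5.6250 (R=-1.6000) → pose (1.9241, 1.6723, -5.6250)
step 6: θ'=-6.3750 (R=-1.6667) → pose (3.0964, 2.0134, -6.3750)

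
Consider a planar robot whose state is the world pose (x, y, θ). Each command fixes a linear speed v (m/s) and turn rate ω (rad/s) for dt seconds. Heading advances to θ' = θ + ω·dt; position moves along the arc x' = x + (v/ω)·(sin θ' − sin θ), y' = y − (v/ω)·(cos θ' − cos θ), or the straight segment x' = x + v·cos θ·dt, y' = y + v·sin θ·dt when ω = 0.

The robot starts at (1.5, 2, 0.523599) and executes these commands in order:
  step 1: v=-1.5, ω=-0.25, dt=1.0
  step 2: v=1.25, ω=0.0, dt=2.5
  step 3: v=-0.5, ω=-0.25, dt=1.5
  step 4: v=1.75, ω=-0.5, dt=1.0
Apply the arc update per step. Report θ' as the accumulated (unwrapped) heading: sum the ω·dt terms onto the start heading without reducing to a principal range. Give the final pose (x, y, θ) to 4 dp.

(4.0131, 1.6035, -0.6014)

step 1: θ'=0.2736 (R=6.0000) → pose (0.1212, 1.4193, 0.2736)
step 2: θ'=0.2736 (straight) → pose (3.1300, 2.2637, 0.2736)
step 3: θ'=-0.1014 (R=2.0000) → pose (2.3871, 2.1996, -0.1014)
step 4: θ'=-0.6014 (R=-3.5000) → pose (4.0131, 1.6035, -0.6014)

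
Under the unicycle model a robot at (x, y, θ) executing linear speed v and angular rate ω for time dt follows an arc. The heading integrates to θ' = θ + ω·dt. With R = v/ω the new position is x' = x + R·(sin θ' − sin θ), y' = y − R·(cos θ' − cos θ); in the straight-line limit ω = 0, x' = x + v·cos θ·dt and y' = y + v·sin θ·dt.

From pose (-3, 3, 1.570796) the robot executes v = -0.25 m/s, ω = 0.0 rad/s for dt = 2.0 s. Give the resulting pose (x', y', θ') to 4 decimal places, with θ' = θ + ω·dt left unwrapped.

θ' = 1.5708 + 0.0·2.0 = 1.5708
ω = 0 → straight: x' = -3 + -0.25·cos(1.5708)·2.0 = -3.0000
y' = 3 + -0.25·sin(1.5708)·2.0 = 2.5000

(-3.0000, 2.5000, 1.5708)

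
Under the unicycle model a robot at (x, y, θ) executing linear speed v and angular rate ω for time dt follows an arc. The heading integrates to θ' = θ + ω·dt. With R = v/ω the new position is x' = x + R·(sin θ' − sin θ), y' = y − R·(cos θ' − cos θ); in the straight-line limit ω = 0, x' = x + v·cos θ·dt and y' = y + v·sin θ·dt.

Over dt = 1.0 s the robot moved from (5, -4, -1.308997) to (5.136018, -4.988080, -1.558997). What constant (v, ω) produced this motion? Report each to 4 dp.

Δθ = -1.558997 − -1.308997 = -0.250000
ω = Δθ/dt = -0.250000/1.0 = -0.2500
R = −Δy/(cos θ' − cos θ) = -4.0000
v = R·ω = -4.0000·-0.2500 = 1.0000

v = 1.0000, ω = -0.2500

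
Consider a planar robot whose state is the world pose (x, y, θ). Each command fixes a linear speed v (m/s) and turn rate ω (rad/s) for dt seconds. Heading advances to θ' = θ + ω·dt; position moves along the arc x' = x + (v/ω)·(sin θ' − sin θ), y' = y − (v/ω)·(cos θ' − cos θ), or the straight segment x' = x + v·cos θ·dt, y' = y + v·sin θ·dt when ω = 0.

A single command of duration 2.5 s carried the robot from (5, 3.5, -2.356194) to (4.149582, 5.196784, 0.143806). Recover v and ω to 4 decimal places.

Δθ = 0.143806 − -2.356194 = 2.500000
ω = Δθ/dt = 2.500000/2.5 = 1.0000
R = −Δy/(cos θ' − cos θ) = -1.0000
v = R·ω = -1.0000·1.0000 = -1.0000

v = -1.0000, ω = 1.0000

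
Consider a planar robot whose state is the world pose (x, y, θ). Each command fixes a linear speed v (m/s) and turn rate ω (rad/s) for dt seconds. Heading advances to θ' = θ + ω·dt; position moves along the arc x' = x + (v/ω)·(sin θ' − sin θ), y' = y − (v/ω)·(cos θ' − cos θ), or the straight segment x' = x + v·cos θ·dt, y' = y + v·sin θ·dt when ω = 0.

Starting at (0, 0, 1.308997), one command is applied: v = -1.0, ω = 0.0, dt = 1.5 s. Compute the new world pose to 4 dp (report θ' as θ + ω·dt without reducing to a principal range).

(-0.3882, -1.4489, 1.3090)

θ' = 1.3090 + 0.0·1.5 = 1.3090
ω = 0 → straight: x' = 0 + -1.0·cos(1.3090)·1.5 = -0.3882
y' = 0 + -1.0·sin(1.3090)·1.5 = -1.4489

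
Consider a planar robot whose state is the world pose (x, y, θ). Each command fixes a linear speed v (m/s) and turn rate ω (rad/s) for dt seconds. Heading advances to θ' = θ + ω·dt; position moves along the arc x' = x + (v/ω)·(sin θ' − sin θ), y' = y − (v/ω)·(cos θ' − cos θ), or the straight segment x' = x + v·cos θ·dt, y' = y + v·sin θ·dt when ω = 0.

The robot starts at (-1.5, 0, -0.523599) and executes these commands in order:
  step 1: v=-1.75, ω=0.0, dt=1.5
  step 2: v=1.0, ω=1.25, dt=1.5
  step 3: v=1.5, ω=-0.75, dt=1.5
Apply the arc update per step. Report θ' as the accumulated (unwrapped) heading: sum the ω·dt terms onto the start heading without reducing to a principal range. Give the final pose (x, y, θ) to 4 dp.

step 1: θ'=-0.5236 (straight) → pose (-3.7733, 1.3125, -0.5236)
step 2: θ'=1.3514 (R=0.8000) → pose (-2.5925, 1.8312, 1.3514)
step 3: θ'=0.2264 (R=-2.0000) → pose (-1.0894, 3.3449, 0.2264)

(-1.0894, 3.3449, 0.2264)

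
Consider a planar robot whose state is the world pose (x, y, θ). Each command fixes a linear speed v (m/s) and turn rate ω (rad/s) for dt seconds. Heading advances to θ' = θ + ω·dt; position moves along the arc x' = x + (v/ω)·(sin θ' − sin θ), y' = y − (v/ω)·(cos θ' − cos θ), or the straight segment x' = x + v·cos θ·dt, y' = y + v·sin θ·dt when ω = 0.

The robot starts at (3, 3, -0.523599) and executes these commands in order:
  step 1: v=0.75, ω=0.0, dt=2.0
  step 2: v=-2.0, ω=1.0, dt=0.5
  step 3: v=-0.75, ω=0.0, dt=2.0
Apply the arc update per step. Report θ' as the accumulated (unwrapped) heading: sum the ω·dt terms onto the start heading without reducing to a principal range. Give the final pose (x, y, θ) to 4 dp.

(1.8466, 2.5528, -0.0236)

step 1: θ'=-0.5236 (straight) → pose (4.2990, 2.2500, -0.5236)
step 2: θ'=-0.0236 (R=-2.0000) → pose (3.3462, 2.5174, -0.0236)
step 3: θ'=-0.0236 (straight) → pose (1.8466, 2.5528, -0.0236)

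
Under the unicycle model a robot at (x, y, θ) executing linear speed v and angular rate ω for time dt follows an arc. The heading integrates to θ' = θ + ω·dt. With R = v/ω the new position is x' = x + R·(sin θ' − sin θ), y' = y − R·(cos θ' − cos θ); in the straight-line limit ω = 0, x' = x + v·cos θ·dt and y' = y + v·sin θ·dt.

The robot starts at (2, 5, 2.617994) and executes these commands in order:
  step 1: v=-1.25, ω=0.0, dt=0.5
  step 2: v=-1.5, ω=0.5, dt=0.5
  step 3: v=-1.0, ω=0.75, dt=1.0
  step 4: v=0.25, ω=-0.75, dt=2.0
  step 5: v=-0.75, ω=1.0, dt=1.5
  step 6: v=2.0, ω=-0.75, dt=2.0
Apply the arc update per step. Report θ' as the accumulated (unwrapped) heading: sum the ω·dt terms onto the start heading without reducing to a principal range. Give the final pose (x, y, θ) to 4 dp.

(1.2491, 5.3248, 2.1180)

step 1: θ'=2.6180 (straight) → pose (2.5413, 4.6875, 2.6180)
step 2: θ'=2.8680 (R=-3.0000) → pose (3.2307, 4.3972, 2.8680)
step 3: θ'=3.6180 (R=-1.3333) → pose (4.2024, 4.4960, 3.6180)
step 4: θ'=2.1180 (R=-0.3333) → pose (3.7649, 4.6188, 2.1180)
step 5: θ'=3.6180 (R=-0.7500) → pose (4.7493, 4.3426, 3.6180)
step 6: θ'=2.1180 (R=-2.6667) → pose (1.2491, 5.3248, 2.1180)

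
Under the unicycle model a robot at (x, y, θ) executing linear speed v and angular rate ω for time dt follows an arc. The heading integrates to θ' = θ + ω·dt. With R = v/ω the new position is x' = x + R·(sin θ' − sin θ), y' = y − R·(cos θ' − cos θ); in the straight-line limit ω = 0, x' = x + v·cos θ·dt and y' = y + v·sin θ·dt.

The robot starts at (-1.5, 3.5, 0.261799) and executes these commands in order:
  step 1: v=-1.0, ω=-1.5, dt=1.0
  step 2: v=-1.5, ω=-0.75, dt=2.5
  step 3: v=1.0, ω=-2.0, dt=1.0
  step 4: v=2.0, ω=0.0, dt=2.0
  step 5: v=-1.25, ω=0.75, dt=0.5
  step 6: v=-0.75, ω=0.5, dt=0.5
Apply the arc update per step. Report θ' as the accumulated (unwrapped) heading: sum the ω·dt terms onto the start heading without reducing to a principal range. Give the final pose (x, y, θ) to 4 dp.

(0.5225, 9.9769, -4.4882)

step 1: θ'=-1.2382 (R=0.6667) → pose (-2.3027, 3.9263, -1.2382)
step 2: θ'=-3.1132 (R=2.0000) → pose (-0.4691, 6.5785, -3.1132)
step 3: θ'=-5.1132 (R=-0.5000) → pose (-0.9436, 7.2734, -5.1132)
step 4: θ'=-5.1132 (straight) → pose (0.6170, 10.9563, -5.1132)
step 5: θ'=-4.7382 (R=-1.6667) → pose (0.4855, 10.3491, -4.7382)
step 6: θ'=-4.4882 (R=-1.5000) → pose (0.5225, 9.9769, -4.4882)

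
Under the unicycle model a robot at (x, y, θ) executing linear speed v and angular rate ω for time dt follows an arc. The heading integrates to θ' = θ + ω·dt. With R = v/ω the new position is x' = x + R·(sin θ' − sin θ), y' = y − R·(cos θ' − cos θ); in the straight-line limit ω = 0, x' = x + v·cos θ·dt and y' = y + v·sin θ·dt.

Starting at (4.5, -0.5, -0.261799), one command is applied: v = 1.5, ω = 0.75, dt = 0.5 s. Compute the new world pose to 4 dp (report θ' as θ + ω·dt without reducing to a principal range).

(5.2436, -0.5553, 0.1132)

θ' = -0.2618 + 0.75·0.5 = 0.1132
R = v/ω = 1.5/0.75 = 2.0000
x' = 4.5 + 2.0000·(sin 0.1132 − sin -0.2618) = 5.2436
y' = -0.5 − 2.0000·(cos 0.1132 − cos -0.2618) = -0.5553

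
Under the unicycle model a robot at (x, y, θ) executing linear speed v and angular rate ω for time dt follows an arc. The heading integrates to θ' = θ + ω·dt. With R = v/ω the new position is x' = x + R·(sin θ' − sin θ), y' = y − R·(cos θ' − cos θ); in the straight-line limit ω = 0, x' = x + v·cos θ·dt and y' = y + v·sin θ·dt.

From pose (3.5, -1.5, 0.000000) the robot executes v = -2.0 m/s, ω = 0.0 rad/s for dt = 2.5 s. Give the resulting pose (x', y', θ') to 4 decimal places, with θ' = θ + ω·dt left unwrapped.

(-1.5000, -1.5000, 0.0000)

θ' = 0.0000 + 0.0·2.5 = 0.0000
ω = 0 → straight: x' = 3.5 + -2.0·cos(0.0000)·2.5 = -1.5000
y' = -1.5 + -2.0·sin(0.0000)·2.5 = -1.5000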